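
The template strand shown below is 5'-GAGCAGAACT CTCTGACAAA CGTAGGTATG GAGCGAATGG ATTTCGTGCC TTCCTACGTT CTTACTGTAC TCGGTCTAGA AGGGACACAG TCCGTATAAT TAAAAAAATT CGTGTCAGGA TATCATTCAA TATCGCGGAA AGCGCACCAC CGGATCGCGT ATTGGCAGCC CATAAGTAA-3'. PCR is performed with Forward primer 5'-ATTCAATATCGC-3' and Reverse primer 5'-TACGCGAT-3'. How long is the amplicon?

37 bp

Forward primer ATTCAATATCGC is found on the top strand at positions 125–136.
Reverse complement of the reverse primer: ATCGCGTA. This occurs on the top strand at positions 154–161.
Product length = (reverse-primer end) − (forward-primer start) + 1 = 161 − 125 + 1 = 37 bp.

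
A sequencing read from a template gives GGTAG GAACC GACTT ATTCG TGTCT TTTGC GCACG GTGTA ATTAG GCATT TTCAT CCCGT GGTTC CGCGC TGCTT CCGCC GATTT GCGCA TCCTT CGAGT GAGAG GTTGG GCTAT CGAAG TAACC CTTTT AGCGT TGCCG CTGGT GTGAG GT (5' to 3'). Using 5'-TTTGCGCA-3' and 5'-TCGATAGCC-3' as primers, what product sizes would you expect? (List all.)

The forward primer TTTGCGCA matches the top strand at positions 26–33, 83–90.
The reverse primer's reverse complement is GGCTATCGA, matching at positions 110–118.
Each forward site pairs with the reverse site to give a product ending at position 118: sizes 93, 36 bp.

93 bp, 36 bp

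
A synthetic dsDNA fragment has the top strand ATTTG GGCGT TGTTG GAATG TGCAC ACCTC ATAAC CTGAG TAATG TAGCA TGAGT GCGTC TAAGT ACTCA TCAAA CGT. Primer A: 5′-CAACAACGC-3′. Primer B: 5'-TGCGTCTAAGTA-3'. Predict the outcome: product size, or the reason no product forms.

No product — the primers' 3' ends point away from each other.

Primer A (CAACAACGC) has reverse complement GCGTTGTTG, which matches the top strand at positions 7–15; primer A anneals to the top strand there with its 3' end pointing upstream toward position 7.
Primer B (TGCGTCTAAGTA) matches the top strand directly at positions 55–66; it anneals to the bottom strand with its 3' end pointing downstream toward position 66.
The 3' ends diverge (primer A extends toward position 1, primer B toward position 78), so the primers never converge on a shared product.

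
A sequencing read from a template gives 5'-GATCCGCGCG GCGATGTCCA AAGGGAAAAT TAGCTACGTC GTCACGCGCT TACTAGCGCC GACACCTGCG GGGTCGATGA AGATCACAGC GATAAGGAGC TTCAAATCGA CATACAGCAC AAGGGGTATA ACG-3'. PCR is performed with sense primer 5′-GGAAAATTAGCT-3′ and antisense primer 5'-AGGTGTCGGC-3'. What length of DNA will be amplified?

44 bp

The forward primer matches the template at positions 24–35.
The reverse primer's reverse complement is GCCGACACCT, which matches the template at positions 58–67.
The product runs from position 24 to position 67, so its length is 67 − 24 + 1 = 44 bp.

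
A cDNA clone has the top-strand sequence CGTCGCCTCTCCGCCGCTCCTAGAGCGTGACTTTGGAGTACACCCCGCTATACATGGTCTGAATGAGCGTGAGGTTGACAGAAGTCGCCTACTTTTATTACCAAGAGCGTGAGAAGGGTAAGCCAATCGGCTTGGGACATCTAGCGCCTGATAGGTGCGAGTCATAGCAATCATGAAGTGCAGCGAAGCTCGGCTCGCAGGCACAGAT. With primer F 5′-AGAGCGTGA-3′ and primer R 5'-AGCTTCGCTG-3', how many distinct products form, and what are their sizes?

Two products: 169 bp, 87 bp

The forward primer AGAGCGTGA matches the top strand at positions 22–30, 104–112.
The reverse primer's reverse complement is CAGCGAAGCT, matching at positions 181–190.
Each forward site pairs with the reverse site to give a product ending at position 190: sizes 169, 87 bp.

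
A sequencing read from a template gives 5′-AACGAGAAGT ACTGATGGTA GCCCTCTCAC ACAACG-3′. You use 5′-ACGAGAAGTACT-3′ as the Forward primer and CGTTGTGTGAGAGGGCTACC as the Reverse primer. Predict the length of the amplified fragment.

The forward primer matches the template at positions 2–13.
The reverse primer's reverse complement is GGTAGCCCTCTCACACAACG, which matches the template at positions 17–36.
Product length = (reverse-primer end) − (forward-primer start) + 1 = 36 − 2 + 1 = 35 bp.

35 bp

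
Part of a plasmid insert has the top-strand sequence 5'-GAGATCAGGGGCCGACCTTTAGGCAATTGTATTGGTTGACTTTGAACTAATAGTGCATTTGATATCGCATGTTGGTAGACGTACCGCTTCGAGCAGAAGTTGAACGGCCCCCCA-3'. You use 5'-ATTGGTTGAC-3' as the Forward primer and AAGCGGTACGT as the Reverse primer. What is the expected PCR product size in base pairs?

The forward primer matches the template at positions 31–40.
Taking the reverse complement of AAGCGGTACGT gives ACGTACCGCTT, found at positions 79–89 on the template; the primer anneals here to the top strand with its 3' end pointing upstream.
Amplicon spans positions 31–89: 59 bp.

59 bp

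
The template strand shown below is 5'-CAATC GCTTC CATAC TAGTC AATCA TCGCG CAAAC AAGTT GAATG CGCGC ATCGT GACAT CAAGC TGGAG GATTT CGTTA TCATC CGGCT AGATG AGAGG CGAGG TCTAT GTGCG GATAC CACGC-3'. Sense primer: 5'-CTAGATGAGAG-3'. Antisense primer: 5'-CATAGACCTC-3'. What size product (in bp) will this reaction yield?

Scanning the template, CTAGATGAGAG occurs at positions 89–99; this primer anneals to the bottom strand there with its 3' end pointing downstream.
The reverse primer's reverse complement is GAGGTCTATG, which matches the template at positions 102–111.
Product length = (reverse-primer end) − (forward-primer start) + 1 = 111 − 89 + 1 = 23 bp.

23 bp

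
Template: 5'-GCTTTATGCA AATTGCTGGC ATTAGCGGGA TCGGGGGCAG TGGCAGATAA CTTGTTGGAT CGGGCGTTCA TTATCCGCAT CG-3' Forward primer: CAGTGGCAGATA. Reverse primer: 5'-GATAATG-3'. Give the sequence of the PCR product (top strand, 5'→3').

The forward primer matches the template at positions 38–49.
The reverse primer's reverse complement is CATTATC, which matches the template at positions 69–75.
The product is the template from position 38 through 75 (38 bp).

5'-CAGTGGCAGATAACTTGTTGGATCGGGCGTTCATTATC-3'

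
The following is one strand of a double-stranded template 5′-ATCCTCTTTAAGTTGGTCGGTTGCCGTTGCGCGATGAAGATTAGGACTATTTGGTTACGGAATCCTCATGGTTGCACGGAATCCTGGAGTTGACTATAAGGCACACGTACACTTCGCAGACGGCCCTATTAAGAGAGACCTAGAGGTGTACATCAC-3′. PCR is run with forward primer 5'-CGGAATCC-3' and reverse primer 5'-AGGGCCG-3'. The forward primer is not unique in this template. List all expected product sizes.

The forward primer CGGAATCC matches the top strand at positions 58–65, 77–84.
The reverse primer's reverse complement is CGGCCCT, matching at positions 121–127.
Each forward site pairs with the reverse site to give a product ending at position 127: sizes 70, 51 bp.

70 bp, 51 bp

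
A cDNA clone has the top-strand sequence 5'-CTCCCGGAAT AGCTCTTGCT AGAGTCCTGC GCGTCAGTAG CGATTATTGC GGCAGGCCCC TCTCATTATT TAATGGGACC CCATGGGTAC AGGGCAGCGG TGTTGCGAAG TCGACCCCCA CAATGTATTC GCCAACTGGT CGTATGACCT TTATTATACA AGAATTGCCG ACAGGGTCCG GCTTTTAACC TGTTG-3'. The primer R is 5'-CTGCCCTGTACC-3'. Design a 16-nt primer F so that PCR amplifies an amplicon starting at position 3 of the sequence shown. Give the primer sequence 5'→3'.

The reverse primer's reverse complement GGTACAGGGCAG matches the template at positions 86–97; the product starts at position 3.
The forward primer is identical to the top strand over positions 3–18: CCCGGAATAGCTCTTG.

5'-CCCGGAATAGCTCTTG-3'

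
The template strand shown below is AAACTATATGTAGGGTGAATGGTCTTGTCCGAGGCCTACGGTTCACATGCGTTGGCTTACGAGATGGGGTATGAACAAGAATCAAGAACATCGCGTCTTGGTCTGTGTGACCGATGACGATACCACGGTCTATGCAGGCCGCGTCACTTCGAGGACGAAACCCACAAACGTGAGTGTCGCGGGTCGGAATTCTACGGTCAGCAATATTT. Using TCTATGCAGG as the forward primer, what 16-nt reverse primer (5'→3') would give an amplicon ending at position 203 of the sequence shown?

The forward primer binds at positions 129–138; the product's 3' end on the top strand is position 203.
The reverse primer anneals to the top strand over positions 188–203, i.e. to AATTCTACGGTCAGCA.
Its sequence written 5'→3' is the reverse complement: TGCTGACCGTAGAATT.

5'-TGCTGACCGTAGAATT-3'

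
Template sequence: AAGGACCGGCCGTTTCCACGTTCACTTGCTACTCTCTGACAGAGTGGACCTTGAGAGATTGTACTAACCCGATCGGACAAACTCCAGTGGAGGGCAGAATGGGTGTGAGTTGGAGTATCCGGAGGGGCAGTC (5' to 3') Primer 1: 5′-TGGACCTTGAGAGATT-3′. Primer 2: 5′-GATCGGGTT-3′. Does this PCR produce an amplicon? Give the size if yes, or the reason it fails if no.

Yes — a 30 bp product.

Primer 1 (TGGACCTTGAGAGATT) matches the top strand at positions 45–60; it acts as a forward primer.
Primer 2's reverse complement is AACCCGATC, matching the top strand at positions 66–74; it acts as a reverse primer.
The 3' ends face each other across positions 45–74, giving a 30 bp product.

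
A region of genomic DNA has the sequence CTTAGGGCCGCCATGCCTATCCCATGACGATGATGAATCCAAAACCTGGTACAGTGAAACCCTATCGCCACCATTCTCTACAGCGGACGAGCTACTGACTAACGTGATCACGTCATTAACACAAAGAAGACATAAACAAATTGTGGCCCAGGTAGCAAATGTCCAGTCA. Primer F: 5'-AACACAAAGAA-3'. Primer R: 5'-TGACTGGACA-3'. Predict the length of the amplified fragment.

Forward primer AACACAAAGAA is found on the top strand at positions 118–128.
Reverse complement of the reverse primer: TGTCCAGTCA. This occurs on the top strand at positions 160–169.
The product runs from position 118 to position 169, so its length is 169 − 118 + 1 = 52 bp.

52 bp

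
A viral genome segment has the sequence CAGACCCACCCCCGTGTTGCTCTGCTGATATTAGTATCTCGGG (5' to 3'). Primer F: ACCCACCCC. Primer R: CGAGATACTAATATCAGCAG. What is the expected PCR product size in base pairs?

The forward primer matches the template at positions 4–12.
The reverse primer's reverse complement is CTGCTGATATTAGTATCTCG, which matches the template at positions 22–41.
Amplicon spans positions 4–41: 38 bp.

38 bp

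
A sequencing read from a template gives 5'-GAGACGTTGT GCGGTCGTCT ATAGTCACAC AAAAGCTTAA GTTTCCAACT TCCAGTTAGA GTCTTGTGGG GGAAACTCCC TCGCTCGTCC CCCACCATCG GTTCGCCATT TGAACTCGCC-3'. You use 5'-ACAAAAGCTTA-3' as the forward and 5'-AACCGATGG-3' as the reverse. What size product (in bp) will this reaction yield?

75 bp

Scanning the template, ACAAAAGCTTA occurs at positions 29–39; this primer anneals to the bottom strand there with its 3' end pointing downstream.
The reverse primer's reverse complement is CCATCGGTT, which matches the template at positions 95–103.
Amplicon spans positions 29–103: 75 bp.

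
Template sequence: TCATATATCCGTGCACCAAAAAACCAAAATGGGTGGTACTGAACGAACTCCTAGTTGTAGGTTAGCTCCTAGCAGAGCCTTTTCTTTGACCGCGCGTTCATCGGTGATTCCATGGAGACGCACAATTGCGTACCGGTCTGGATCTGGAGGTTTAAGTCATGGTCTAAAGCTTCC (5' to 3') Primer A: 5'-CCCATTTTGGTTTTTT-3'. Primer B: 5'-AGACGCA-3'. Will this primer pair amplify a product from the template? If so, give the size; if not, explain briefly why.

Primer A (CCCATTTTGGTTTTTT) has reverse complement AAAAAACCAAAATGGG, which matches the top strand at positions 18–33; primer A anneals to the top strand there with its 3' end pointing upstream toward position 18.
Primer B (AGACGCA) matches the top strand directly at positions 116–122; it anneals to the bottom strand with its 3' end pointing downstream toward position 122.
The 3' ends diverge (primer A extends toward position 1, primer B toward position 174), so the primers never converge on a shared product.

No product — the primers' 3' ends point away from each other.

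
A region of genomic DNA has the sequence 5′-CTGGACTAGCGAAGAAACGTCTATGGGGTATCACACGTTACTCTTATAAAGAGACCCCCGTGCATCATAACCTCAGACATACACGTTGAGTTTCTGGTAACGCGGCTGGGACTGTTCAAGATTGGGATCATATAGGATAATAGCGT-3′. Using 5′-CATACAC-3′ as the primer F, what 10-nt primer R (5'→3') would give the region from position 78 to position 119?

5'-TTGAACAGTC-3'

The product's 3' end on the top strand is position 119.
The reverse primer anneals to the top strand over positions 110–119, i.e. to GACTGTTCAA.
Its sequence written 5'→3' is the reverse complement: TTGAACAGTC.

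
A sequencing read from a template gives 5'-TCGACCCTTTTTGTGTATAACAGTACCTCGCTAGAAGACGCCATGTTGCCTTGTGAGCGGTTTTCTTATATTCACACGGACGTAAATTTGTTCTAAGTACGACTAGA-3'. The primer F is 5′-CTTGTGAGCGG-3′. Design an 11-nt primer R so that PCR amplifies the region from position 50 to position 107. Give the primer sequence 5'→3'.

5'-TCTAGTCGTAC-3'

The product's 3' end on the top strand is position 107.
The reverse primer anneals to the top strand over positions 97–107, i.e. to GTACGACTAGA.
Its sequence written 5'→3' is the reverse complement: TCTAGTCGTAC.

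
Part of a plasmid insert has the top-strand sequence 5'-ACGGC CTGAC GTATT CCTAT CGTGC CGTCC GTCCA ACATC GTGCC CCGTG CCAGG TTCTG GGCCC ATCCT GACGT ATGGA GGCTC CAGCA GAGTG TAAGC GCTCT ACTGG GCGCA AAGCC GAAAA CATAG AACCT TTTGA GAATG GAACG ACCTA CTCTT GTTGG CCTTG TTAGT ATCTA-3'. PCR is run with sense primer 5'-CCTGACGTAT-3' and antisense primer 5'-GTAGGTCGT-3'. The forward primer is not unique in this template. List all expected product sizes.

152 bp, 89 bp

The forward primer CCTGACGTAT matches the top strand at positions 5–14, 68–77.
The reverse primer's reverse complement is ACGACCTAC, matching at positions 148–156.
Each forward site pairs with the reverse site to give a product ending at position 156: sizes 152, 89 bp.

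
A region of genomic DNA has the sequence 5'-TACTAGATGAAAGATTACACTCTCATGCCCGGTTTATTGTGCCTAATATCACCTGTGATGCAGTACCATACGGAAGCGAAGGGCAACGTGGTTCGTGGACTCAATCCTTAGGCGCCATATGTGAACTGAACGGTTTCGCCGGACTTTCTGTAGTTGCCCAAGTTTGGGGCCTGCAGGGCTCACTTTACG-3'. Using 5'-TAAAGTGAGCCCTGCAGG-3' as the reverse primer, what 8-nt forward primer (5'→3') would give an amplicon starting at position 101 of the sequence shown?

5'-TCAATCCT-3'

The reverse primer's reverse complement CCTGCAGGGCTCACTTTA matches the template at positions 170–187; the product starts at position 101.
The forward primer is identical to the top strand over positions 101–108: TCAATCCT.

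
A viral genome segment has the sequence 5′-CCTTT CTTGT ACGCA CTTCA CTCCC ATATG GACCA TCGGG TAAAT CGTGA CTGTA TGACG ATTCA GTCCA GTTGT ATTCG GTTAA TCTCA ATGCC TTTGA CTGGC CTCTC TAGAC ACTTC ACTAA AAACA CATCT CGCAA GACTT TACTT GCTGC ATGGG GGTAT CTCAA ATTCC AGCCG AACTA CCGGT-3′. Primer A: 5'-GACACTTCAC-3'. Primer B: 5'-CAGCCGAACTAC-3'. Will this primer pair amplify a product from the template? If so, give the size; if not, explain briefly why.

No product — both primers anneal to the same strand and extend in the same direction.

Primer A (GACACTTCAC) matches the top strand at positions 113–122 (3' end points downstream).
Primer B (CAGCCGAACTAC) also matches the top strand directly, at positions 175–186 — its reverse complement GTAGTTCGGCTG is not present.
Both primers anneal to the bottom strand with 3' ends pointing the same way, so neither can prime synthesis back toward the other.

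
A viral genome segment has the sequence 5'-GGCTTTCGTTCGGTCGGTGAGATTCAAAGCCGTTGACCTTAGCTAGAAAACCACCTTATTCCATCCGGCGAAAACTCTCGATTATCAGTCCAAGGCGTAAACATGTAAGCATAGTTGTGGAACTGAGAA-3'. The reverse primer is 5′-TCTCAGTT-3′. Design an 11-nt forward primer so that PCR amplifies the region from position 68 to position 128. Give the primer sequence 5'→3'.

5'-GCGAAAACTCT-3'

The reverse primer's reverse complement AACTGAGA matches the template at positions 121–128; the product starts at position 68.
The forward primer is identical to the top strand over positions 68–78: GCGAAAACTCT.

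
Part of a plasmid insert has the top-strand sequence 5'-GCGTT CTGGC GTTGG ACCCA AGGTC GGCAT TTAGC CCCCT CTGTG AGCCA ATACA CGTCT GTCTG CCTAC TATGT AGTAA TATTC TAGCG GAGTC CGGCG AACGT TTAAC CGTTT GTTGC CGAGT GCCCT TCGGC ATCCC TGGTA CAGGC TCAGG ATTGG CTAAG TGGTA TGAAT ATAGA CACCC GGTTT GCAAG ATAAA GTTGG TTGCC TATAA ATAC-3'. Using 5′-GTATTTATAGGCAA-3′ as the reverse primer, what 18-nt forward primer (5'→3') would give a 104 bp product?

The reverse primer's reverse complement TTGCCTATAAATAC matches the template at positions 206–219, so the product ends at position 219.
A 104 bp product then starts at position 219 − 104 + 1 = 116.
The forward primer is identical to the top strand there: GTTGCCGAGTGCCCTTCG.

5'-GTTGCCGAGTGCCCTTCG-3'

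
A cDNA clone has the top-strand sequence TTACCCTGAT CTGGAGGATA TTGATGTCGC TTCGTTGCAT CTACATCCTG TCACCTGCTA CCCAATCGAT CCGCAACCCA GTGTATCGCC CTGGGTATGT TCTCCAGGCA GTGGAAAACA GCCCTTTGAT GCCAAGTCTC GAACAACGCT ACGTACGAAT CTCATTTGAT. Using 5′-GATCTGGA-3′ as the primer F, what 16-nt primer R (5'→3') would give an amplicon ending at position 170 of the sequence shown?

The forward primer binds at positions 8–15; the product's 3' end on the top strand is position 170.
The reverse primer anneals to the top strand over positions 155–170, i.e. to ACGAATCTCATTTGAT.
Its sequence written 5'→3' is the reverse complement: ATCAAATGAGATTCGT.

5'-ATCAAATGAGATTCGT-3'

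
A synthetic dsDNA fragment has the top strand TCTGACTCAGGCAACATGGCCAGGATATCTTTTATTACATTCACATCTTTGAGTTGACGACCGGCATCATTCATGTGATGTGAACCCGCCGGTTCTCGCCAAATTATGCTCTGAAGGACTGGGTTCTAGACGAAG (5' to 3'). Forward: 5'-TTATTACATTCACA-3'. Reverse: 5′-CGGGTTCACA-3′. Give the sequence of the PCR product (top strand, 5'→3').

The forward primer matches the template at positions 32–45.
Taking the reverse complement of CGGGTTCACA gives TGTGAACCCG, found at positions 79–88 on the template; the primer anneals here to the top strand with its 3' end pointing upstream.
The product is the template from position 32 through 88 (57 bp).

5'-TTATTACATTCACATCTTTGAGTTGACGACCGGCATCATTCATGTGATGTGAACCCG-3'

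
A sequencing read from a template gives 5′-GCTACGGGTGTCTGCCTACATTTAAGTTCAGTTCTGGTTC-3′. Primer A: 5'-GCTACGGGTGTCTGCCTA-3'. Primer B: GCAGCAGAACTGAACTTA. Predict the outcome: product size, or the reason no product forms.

Primer B (GCAGCAGAACTGAACTTA) does not match the top strand, and its reverse complement TAAGTTCAGTTCTGCTGC does not match either.
With no annealing site for primer B, no amplification occurs.

No product — primer B has no binding site in the template.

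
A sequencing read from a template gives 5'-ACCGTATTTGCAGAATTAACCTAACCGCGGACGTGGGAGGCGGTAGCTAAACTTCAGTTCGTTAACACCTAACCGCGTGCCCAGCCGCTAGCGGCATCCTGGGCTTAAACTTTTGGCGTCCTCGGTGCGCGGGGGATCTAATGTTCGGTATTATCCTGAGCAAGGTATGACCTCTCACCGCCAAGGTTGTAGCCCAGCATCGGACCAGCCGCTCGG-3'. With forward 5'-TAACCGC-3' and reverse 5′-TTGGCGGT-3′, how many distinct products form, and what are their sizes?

Two products: 163 bp, 115 bp

The forward primer TAACCGC matches the top strand at positions 22–28, 70–76.
The reverse primer's reverse complement is ACCGCCAA, matching at positions 177–184.
Each forward site pairs with the reverse site to give a product ending at position 184: sizes 163, 115 bp.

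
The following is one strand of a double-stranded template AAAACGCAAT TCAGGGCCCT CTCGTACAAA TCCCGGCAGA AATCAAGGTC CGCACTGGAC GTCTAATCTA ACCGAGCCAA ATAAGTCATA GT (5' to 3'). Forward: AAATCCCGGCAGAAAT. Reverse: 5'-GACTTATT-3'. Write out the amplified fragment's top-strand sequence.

The forward primer matches the template at positions 28–43.
Reverse complement of the reverse primer: AATAAGTC. This occurs on the top strand at positions 80–87.
The product is the template from position 28 through 87 (60 bp).

5'-AAATCCCGGCAGAAATCAAGGTCCGCACTGGACGTCTAATCTAACCGAGCCAAATAAGTC-3'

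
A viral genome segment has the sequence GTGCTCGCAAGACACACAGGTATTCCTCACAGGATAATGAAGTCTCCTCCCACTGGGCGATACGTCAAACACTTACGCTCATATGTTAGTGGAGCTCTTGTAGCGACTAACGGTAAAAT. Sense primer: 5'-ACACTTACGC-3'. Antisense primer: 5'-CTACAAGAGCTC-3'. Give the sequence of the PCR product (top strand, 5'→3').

5'-ACACTTACGCTCATATGTTAGTGGAGCTCTTGTAG-3'

The forward primer matches the template at positions 69–78.
The reverse primer's reverse complement is GAGCTCTTGTAG, which matches the template at positions 92–103.
The product is the template from position 69 through 103 (35 bp).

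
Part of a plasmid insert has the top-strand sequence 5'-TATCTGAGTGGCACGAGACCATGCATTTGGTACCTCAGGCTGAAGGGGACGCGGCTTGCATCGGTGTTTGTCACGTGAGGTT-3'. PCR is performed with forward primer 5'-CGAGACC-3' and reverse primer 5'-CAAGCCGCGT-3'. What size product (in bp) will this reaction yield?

45 bp

The forward primer matches the template at positions 14–20.
The reverse primer's reverse complement is ACGCGGCTTG, which matches the template at positions 49–58.
Amplicon spans positions 14–58: 45 bp.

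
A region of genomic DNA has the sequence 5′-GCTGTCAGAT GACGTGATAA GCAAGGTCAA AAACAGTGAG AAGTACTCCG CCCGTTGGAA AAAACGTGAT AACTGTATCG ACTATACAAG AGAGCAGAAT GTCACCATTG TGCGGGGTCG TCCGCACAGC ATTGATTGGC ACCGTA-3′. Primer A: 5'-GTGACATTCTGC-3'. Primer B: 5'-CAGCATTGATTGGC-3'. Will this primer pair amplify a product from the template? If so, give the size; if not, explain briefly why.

No product — the primers' 3' ends point away from each other.

Primer A (GTGACATTCTGC) has reverse complement GCAGAATGTCAC, which matches the top strand at positions 94–105; primer A anneals to the top strand there with its 3' end pointing upstream toward position 94.
Primer B (CAGCATTGATTGGC) matches the top strand directly at positions 127–140; it anneals to the bottom strand with its 3' end pointing downstream toward position 140.
The 3' ends diverge (primer A extends toward position 1, primer B toward position 146), so the primers never converge on a shared product.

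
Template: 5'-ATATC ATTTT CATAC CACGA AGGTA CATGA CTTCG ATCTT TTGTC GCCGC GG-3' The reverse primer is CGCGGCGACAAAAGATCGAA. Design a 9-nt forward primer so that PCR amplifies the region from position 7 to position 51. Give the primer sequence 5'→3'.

5'-TTTTCATAC-3'

The reverse primer's reverse complement TTCGATCTTTTGTCGCCGCG matches the template at positions 32–51; the product starts at position 7.
The forward primer is identical to the top strand over positions 7–15: TTTTCATAC.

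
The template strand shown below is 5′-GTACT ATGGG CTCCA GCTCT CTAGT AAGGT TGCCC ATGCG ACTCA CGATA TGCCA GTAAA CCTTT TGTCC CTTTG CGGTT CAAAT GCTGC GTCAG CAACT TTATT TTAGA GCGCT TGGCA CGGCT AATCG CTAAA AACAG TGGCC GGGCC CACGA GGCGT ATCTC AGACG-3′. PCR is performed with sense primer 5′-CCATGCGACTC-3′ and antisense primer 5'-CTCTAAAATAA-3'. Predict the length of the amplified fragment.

Forward primer CCATGCGACTC is found on the top strand at positions 34–44.
Reverse complement of the reverse primer: TTATTTTAGAG. This occurs on the top strand at positions 101–111.
Product length = (reverse-primer end) − (forward-primer start) + 1 = 111 − 34 + 1 = 78 bp.

78 bp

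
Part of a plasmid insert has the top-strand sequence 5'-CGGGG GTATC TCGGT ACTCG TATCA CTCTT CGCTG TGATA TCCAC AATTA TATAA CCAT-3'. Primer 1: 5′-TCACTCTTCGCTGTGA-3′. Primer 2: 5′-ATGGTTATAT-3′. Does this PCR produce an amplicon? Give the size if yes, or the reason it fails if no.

Yes — a 37 bp product.

Primer 1 (TCACTCTTCGCTGTGA) matches the top strand at positions 23–38; it acts as a forward primer.
Primer 2's reverse complement is ATATAACCAT, matching the top strand at positions 50–59; it acts as a reverse primer.
The 3' ends face each other across positions 23–59, giving a 37 bp product.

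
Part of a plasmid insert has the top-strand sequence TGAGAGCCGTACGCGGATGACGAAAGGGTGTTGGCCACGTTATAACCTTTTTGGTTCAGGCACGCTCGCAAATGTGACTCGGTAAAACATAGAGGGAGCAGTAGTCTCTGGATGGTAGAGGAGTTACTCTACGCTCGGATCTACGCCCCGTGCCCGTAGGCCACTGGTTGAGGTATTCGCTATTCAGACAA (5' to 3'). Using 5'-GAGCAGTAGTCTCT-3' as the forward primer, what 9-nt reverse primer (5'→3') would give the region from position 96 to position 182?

5'-TAGCGAATA-3'

The product's 3' end on the top strand is position 182.
The reverse primer anneals to the top strand over positions 174–182, i.e. to TATTCGCTA.
Its sequence written 5'→3' is the reverse complement: TAGCGAATA.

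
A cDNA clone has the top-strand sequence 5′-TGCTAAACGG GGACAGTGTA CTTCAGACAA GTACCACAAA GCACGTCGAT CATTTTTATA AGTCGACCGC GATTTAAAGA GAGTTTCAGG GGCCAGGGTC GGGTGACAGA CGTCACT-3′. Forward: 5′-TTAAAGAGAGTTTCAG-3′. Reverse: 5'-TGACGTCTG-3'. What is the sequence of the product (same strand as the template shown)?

Forward primer TTAAAGAGAGTTTCAG is found on the top strand at positions 74–89.
Reverse complement of the reverse primer: CAGACGTCA. This occurs on the top strand at positions 107–115.
The product is the template from position 74 through 115 (42 bp).

5'-TTAAAGAGAGTTTCAGGGGCCAGGGTCGGGTGACAGACGTCA-3'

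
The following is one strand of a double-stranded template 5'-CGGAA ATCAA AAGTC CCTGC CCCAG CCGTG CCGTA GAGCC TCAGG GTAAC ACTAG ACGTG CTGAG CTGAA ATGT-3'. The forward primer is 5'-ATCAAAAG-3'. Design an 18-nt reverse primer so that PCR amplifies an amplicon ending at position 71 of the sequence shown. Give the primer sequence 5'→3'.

5'-TTTCAGCTCAGCACGTCT-3'

The forward primer binds at positions 6–13; the product's 3' end on the top strand is position 71.
The reverse primer anneals to the top strand over positions 54–71, i.e. to AGACGTGCTGAGCTGAAA.
Its sequence written 5'→3' is the reverse complement: TTTCAGCTCAGCACGTCT.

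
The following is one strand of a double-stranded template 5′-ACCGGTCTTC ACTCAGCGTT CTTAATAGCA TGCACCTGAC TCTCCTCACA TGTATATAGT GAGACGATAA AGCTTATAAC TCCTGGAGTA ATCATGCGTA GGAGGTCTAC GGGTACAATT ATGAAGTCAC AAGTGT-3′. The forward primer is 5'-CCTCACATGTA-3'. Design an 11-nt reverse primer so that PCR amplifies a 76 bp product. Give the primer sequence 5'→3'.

The forward primer binds at positions 44–54, so a 76 bp product ends at position 44 + 76 − 1 = 119.
The reverse primer anneals to the top strand over positions 109–119, i.e. to ACGGGTACAAT.
Its sequence written 5'→3' is the reverse complement: ATTGTACCCGT.

5'-ATTGTACCCGT-3'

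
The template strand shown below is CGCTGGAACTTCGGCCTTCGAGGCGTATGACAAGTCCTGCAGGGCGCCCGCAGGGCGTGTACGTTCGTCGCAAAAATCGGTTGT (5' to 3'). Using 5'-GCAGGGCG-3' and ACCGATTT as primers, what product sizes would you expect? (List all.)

The forward primer GCAGGGCG matches the top strand at positions 39–46, 50–57.
The reverse primer's reverse complement is AAATCGGT, matching at positions 74–81.
Each forward site pairs with the reverse site to give a product ending at position 81: sizes 43, 32 bp.

43 bp, 32 bp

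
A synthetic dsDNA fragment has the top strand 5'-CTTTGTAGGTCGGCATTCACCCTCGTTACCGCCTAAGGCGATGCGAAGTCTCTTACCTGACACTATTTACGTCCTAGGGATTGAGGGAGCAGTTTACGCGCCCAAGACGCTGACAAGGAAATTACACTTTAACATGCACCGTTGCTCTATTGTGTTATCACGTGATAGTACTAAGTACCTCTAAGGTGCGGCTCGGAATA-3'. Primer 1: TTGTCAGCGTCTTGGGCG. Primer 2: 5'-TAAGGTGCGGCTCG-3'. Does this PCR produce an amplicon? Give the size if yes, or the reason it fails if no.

No product — the primers' 3' ends point away from each other.

Primer 1 (TTGTCAGCGTCTTGGGCG) has reverse complement CGCCCAAGACGCTGACAA, which matches the top strand at positions 99–116; primer 1 anneals to the top strand there with its 3' end pointing upstream toward position 99.
Primer 2 (TAAGGTGCGGCTCG) matches the top strand directly at positions 182–195; it anneals to the bottom strand with its 3' end pointing downstream toward position 195.
The 3' ends diverge (primer 1 extends toward position 1, primer 2 toward position 200), so the primers never converge on a shared product.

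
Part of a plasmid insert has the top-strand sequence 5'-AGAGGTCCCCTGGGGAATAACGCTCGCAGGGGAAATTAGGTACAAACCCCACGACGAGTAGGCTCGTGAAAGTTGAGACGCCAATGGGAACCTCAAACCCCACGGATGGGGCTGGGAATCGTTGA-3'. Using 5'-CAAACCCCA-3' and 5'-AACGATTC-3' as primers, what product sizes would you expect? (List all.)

The forward primer CAAACCCCA matches the top strand at positions 43–51, 94–102.
The reverse primer's reverse complement is GAATCGTT, matching at positions 116–123.
Each forward site pairs with the reverse site to give a product ending at position 123: sizes 81, 30 bp.

81 bp, 30 bp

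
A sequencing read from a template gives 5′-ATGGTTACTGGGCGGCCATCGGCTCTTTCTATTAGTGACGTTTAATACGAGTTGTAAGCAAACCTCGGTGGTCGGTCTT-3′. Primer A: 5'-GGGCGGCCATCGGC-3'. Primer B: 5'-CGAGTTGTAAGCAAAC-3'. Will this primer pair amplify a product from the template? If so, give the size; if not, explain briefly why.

Primer A (GGGCGGCCATCGGC) matches the top strand at positions 10–23 (3' end points downstream).
Primer B (CGAGTTGTAAGCAAAC) also matches the top strand directly, at positions 48–63 — its reverse complement GTTTGCTTACAACTCG is not present.
Both primers anneal to the bottom strand with 3' ends pointing the same way, so neither can prime synthesis back toward the other.

No product — both primers anneal to the same strand and extend in the same direction.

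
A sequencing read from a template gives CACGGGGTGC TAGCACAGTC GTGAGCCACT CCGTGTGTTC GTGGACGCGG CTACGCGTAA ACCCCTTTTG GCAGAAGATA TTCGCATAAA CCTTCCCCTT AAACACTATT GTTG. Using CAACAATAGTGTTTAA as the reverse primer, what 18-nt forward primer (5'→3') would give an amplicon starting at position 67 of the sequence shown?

The reverse primer's reverse complement TTAAACACTATTGTTG matches the template at positions 99–114; the product starts at position 67.
The forward primer is identical to the top strand over positions 67–84: TTTGGCAGAAGATATTCG.

5'-TTTGGCAGAAGATATTCG-3'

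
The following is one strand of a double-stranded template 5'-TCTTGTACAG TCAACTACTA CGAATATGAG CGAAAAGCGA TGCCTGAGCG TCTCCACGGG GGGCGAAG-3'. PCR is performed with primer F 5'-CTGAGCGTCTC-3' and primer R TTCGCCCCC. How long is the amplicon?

Scanning the template, CTGAGCGTCTC occurs at positions 44–54; this primer anneals to the bottom strand there with its 3' end pointing downstream.
Taking the reverse complement of TTCGCCCCC gives GGGGGCGAA, found at positions 59–67 on the template; the primer anneals here to the top strand with its 3' end pointing upstream.
Product length = (reverse-primer end) − (forward-primer start) + 1 = 67 − 44 + 1 = 24 bp.

24 bp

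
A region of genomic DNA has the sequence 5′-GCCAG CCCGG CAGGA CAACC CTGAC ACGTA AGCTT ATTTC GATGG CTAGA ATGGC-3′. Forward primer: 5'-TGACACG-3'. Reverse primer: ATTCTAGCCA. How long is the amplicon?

31 bp

The forward primer matches the template at positions 22–28.
Reverse complement of the reverse primer: TGGCTAGAAT. This occurs on the top strand at positions 43–52.
Amplicon spans positions 22–52: 31 bp.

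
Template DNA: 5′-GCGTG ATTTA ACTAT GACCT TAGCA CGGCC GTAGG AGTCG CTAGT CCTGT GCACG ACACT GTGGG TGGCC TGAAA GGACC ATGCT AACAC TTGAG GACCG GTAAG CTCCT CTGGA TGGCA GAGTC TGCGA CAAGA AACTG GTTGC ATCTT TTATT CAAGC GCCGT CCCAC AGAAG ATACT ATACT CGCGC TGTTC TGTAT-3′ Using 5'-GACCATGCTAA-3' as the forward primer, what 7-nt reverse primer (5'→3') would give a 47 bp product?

The forward primer binds at positions 77–87, so a 47 bp product ends at position 77 + 47 − 1 = 123.
The reverse primer anneals to the top strand over positions 117–123, i.e. to GGCAGAG.
Its sequence written 5'→3' is the reverse complement: CTCTGCC.

5'-CTCTGCC-3'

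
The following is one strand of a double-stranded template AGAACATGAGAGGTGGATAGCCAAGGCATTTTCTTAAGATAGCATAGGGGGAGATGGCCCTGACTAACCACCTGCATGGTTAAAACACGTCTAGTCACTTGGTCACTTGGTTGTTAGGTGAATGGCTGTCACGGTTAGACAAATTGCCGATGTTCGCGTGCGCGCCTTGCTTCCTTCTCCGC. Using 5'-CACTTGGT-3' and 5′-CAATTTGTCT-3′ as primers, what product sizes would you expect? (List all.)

51 bp, 43 bp

The forward primer CACTTGGT matches the top strand at positions 96–103, 104–111.
The reverse primer's reverse complement is AGACAAATTG, matching at positions 137–146.
Each forward site pairs with the reverse site to give a product ending at position 146: sizes 51, 43 bp.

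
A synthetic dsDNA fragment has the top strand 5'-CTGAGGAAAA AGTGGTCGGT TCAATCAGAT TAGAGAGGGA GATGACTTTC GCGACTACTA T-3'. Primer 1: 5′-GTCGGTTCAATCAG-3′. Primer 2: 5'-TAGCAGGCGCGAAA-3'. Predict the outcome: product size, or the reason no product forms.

No product — primer 2 has no binding site in the template.

Primer 2 (TAGCAGGCGCGAAA) does not match the top strand, and its reverse complement TTTCGCGCCTGCTA does not match either.
With no annealing site for primer 2, no amplification occurs.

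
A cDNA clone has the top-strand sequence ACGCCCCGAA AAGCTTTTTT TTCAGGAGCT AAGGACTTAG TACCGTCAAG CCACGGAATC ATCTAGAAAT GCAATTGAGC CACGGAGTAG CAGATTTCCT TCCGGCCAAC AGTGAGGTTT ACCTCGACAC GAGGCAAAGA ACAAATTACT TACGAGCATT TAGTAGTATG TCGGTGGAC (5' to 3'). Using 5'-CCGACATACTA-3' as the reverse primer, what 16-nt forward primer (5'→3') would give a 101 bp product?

5'-ATTGAGCCACGGAGTA-3'

The reverse primer's reverse complement TAGTATGTCGG matches the template at positions 164–174, so the product ends at position 174.
A 101 bp product then starts at position 174 − 101 + 1 = 74.
The forward primer is identical to the top strand there: ATTGAGCCACGGAGTA.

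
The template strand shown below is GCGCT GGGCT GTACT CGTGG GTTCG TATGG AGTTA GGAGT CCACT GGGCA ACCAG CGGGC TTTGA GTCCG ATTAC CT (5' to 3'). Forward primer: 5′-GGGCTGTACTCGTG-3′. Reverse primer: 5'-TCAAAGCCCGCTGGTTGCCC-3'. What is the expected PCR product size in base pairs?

The forward primer matches the template at positions 6–19.
The reverse primer's reverse complement is GGGCAACCAGCGGGCTTTGA, which matches the template at positions 46–65.
Product length = (reverse-primer end) − (forward-primer start) + 1 = 65 − 6 + 1 = 60 bp.

60 bp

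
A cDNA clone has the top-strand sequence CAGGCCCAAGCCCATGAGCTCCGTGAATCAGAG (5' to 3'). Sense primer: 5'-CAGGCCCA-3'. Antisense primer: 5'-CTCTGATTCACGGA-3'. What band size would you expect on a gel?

33 bp

Scanning the template, CAGGCCCA occurs at positions 1–8; this primer anneals to the bottom strand there with its 3' end pointing downstream.
Reverse complement of the reverse primer: TCCGTGAATCAGAG. This occurs on the top strand at positions 20–33.
Product length = (reverse-primer end) − (forward-primer start) + 1 = 33 − 1 + 1 = 33 bp.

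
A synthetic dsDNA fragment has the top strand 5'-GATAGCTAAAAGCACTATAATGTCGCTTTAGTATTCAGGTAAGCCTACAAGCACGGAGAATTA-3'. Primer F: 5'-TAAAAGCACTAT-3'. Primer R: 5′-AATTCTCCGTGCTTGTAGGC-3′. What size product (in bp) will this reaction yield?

The forward primer matches the template at positions 7–18.
The reverse primer's reverse complement is GCCTACAAGCACGGAGAATT, which matches the template at positions 43–62.
Amplicon spans positions 7–62: 56 bp.

56 bp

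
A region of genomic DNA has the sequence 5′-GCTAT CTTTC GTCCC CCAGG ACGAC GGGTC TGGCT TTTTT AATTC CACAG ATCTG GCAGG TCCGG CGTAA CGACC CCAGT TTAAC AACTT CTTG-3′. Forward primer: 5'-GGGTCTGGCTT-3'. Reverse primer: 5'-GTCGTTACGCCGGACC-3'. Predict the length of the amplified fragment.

49 bp

Scanning the template, GGGTCTGGCTT occurs at positions 26–36; this primer anneals to the bottom strand there with its 3' end pointing downstream.
The reverse primer's reverse complement is GGTCCGGCGTAACGAC, which matches the template at positions 59–74.
The product runs from position 26 to position 74, so its length is 74 − 26 + 1 = 49 bp.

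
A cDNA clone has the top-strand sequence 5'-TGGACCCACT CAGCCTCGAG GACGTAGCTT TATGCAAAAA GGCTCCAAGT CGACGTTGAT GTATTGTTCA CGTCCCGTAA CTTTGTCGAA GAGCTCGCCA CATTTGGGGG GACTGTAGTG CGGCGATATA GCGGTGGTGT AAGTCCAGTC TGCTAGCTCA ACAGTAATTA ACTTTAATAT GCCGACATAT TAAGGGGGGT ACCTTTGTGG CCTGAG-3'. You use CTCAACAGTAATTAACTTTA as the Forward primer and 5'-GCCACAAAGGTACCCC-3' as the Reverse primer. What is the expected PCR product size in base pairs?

55 bp

Scanning the template, CTCAACAGTAATTAACTTTA occurs at positions 157–176; this primer anneals to the bottom strand there with its 3' end pointing downstream.
The reverse primer's reverse complement is GGGGTACCTTTGTGGC, which matches the template at positions 196–211.
Product length = (reverse-primer end) − (forward-primer start) + 1 = 211 − 157 + 1 = 55 bp.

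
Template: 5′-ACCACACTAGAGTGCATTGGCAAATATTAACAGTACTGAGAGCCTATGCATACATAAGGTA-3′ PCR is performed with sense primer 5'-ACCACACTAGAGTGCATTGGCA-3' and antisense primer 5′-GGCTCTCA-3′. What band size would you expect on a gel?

44 bp

Forward primer ACCACACTAGAGTGCATTGGCA is found on the top strand at positions 1–22.
Reverse complement of the reverse primer: TGAGAGCC. This occurs on the top strand at positions 37–44.
Product length = (reverse-primer end) − (forward-primer start) + 1 = 44 − 1 + 1 = 44 bp.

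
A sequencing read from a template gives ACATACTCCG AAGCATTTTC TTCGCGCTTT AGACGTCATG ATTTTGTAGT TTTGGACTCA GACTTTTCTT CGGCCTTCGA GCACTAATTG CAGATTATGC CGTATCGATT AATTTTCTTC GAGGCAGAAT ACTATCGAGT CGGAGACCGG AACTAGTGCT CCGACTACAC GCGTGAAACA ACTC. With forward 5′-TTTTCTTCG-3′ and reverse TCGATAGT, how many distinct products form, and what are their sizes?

Three products: 123 bp, 75 bp, 26 bp

The forward primer TTTTCTTCG matches the top strand at positions 16–24, 64–72, 113–121.
The reverse primer's reverse complement is ACTATCGA, matching at positions 131–138.
Each forward site pairs with the reverse site to give a product ending at position 138: sizes 123, 75, 26 bp.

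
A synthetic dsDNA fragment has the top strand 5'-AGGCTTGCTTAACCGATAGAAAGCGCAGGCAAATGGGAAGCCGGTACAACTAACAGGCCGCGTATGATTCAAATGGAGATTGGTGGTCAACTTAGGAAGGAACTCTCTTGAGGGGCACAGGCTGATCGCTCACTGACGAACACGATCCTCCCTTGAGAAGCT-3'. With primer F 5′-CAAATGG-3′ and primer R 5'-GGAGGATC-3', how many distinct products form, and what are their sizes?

The forward primer CAAATGG matches the top strand at positions 30–36, 70–76.
The reverse primer's reverse complement is GATCCTCC, matching at positions 144–151.
Each forward site pairs with the reverse site to give a product ending at position 151: sizes 122, 82 bp.

Two products: 122 bp, 82 bp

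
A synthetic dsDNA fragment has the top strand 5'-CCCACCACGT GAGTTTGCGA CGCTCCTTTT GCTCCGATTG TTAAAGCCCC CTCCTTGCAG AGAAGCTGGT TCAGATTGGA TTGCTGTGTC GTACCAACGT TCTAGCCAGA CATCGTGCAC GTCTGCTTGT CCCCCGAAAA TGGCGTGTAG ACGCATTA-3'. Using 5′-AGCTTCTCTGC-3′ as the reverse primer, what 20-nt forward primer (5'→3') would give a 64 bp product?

5'-ACCACGTGAGTTTGCGACGC-3'

The reverse primer's reverse complement GCAGAGAAGCT matches the template at positions 57–67, so the product ends at position 67.
A 64 bp product then starts at position 67 − 64 + 1 = 4.
The forward primer is identical to the top strand there: ACCACGTGAGTTTGCGACGC.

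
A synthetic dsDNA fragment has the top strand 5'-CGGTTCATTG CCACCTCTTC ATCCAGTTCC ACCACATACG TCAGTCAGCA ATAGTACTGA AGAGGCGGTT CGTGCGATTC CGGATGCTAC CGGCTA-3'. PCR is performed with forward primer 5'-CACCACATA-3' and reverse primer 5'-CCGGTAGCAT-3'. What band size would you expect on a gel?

64 bp

The forward primer matches the template at positions 30–38.
Taking the reverse complement of CCGGTAGCAT gives ATGCTACCGG, found at positions 84–93 on the template; the primer anneals here to the top strand with its 3' end pointing upstream.
Amplicon spans positions 30–93: 64 bp.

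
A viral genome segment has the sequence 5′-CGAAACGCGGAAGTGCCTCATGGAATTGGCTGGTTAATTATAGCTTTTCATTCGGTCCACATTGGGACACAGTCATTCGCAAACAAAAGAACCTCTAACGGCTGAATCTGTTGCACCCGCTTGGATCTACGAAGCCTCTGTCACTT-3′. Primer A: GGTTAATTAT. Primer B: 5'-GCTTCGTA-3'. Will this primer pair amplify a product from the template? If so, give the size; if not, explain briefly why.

Primer A (GGTTAATTAT) matches the top strand at positions 32–41; it acts as a forward primer.
Primer B's reverse complement is TACGAAGC, matching the top strand at positions 128–135; it acts as a reverse primer.
The 3' ends face each other across positions 32–135, giving a 104 bp product.

Yes — a 104 bp product.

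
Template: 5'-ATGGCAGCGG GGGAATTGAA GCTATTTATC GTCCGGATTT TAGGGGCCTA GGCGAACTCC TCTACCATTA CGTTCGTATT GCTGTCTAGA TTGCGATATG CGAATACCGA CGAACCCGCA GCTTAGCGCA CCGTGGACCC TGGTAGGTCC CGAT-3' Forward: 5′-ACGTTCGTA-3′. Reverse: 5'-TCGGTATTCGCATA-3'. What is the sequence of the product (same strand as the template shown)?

The forward primer matches the template at positions 70–78.
Reverse complement of the reverse primer: TATGCGAATACCGA. This occurs on the top strand at positions 97–110.
The product is the template from position 70 through 110 (41 bp).

5'-ACGTTCGTATTGCTGTCTAGATTGCGATATGCGAATACCGA-3'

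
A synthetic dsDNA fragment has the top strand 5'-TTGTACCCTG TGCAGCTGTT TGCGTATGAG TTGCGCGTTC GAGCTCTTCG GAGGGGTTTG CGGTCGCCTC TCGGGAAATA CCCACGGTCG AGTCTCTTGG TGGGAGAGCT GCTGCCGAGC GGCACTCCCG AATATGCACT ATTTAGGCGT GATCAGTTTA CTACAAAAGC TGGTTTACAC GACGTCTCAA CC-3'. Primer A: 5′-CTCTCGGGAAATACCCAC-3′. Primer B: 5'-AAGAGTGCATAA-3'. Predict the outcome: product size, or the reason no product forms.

No product — primer B has no binding site in the template.

Primer B (AAGAGTGCATAA) does not match the top strand, and its reverse complement TTATGCACTCTT does not match either.
With no annealing site for primer B, no amplification occurs.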